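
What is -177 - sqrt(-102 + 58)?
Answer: -177 - 2*I*sqrt(11) ≈ -177.0 - 6.6332*I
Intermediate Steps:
-177 - sqrt(-102 + 58) = -177 - sqrt(-44) = -177 - 2*I*sqrt(11)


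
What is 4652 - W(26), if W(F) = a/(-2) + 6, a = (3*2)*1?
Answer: 4649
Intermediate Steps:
a = 6 (a = 6*1 = 6)
W(F) = 3 (W(F) = 6/(-2) + 6 = 6*(-½) + 6 = -3 + 6 = 3)
4652 - W(26) = 4652 - 1*3 = 4652 - 3 = 4649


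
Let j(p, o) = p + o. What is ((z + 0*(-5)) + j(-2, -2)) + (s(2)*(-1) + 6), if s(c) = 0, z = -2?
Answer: 0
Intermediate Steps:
j(p, o) = o + p
((z + 0*(-5)) + j(-2, -2)) + (s(2)*(-1) + 6) = ((-2 + 0*(-5)) + (-2 - 2)) + (0*(-1) + 6) = ((-2 + 0) - 4) + (0 + 6) = (-2 - 4) + 6 = -6 + 6 = 0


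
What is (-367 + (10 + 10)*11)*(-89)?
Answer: 13083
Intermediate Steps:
(-367 + (10 + 10)*11)*(-89) = (-367 + 20*11)*(-89) = (-367 + 220)*(-89) = -147*(-89) = 13083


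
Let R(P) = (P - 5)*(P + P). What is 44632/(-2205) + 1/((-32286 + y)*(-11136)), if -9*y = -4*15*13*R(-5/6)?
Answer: -20093224789229/992685980160 ≈ -20.241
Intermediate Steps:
R(P) = 2*P*(-5 + P) (R(P) = (-5 + P)*(2*P) = 2*P*(-5 + P))
y = 22750/27 (y = -(-4)*(15*13)*(2*(-5/6)*(-5 - 5/6))/9 = -(-4)*195*(2*(-5*⅙)*(-5 - 5*⅙))/9 = -(-4)*195*(2*(-⅚)*(-5 - ⅚))/9 = -(-4)*195*(2*(-⅚)*(-35/6))/9 = -(-4)*195*(175/18)/9 = -(-4)*11375/(9*6) = -⅑*(-22750/3) = 22750/27 ≈ 842.59)
44632/(-2205) + 1/((-32286 + y)*(-11136)) = 44632/(-2205) + 1/((-32286 + 22750/27)*(-11136)) = 44632*(-1/2205) - 1/11136/(-848972/27) = -6376/315 - 27/848972*(-1/11136) = -6376/315 + 9/3151384064 = -20093224789229/992685980160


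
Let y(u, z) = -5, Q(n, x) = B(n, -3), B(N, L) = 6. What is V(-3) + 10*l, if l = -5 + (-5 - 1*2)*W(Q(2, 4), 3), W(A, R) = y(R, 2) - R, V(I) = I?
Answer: 507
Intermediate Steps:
Q(n, x) = 6
W(A, R) = -5 - R
l = 51 (l = -5 + (-5 - 1*2)*(-5 - 1*3) = -5 + (-5 - 2)*(-5 - 3) = -5 - 7*(-8) = -5 + 56 = 51)
V(-3) + 10*l = -3 + 10*51 = -3 + 510 = 507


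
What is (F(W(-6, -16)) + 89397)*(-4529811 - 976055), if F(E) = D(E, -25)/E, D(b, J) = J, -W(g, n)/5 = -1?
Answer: -492180373472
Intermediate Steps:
W(g, n) = 5 (W(g, n) = -5*(-1) = 5)
F(E) = -25/E
(F(W(-6, -16)) + 89397)*(-4529811 - 976055) = (-25/5 + 89397)*(-4529811 - 976055) = (-25*⅕ + 89397)*(-5505866) = (-5 + 89397)*(-5505866) = 89392*(-5505866) = -492180373472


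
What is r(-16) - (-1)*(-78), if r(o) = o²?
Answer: 178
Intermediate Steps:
r(-16) - (-1)*(-78) = (-16)² - (-1)*(-78) = 256 - 1*78 = 256 - 78 = 178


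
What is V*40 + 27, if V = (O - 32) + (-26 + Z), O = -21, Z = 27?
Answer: -2053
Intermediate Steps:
V = -52 (V = (-21 - 32) + (-26 + 27) = -53 + 1 = -52)
V*40 + 27 = -52*40 + 27 = -2080 + 27 = -2053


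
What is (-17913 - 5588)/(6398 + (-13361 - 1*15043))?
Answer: 23501/22006 ≈ 1.0679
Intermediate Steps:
(-17913 - 5588)/(6398 + (-13361 - 1*15043)) = -23501/(6398 + (-13361 - 15043)) = -23501/(6398 - 28404) = -23501/(-22006) = -23501*(-1/22006) = 23501/22006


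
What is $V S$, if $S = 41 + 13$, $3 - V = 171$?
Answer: $-9072$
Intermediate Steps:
$V = -168$ ($V = 3 - 171 = -168$)
$S = 54$
$V S = \left(-168\right) 54 = -9072$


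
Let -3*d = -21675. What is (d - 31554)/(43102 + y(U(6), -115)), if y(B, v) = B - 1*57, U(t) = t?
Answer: -24329/43051 ≈ -0.56512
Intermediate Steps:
d = 7225 (d = -1/3*(-21675) = 7225)
y(B, v) = -57 + B (y(B, v) = B - 57 = -57 + B)
(d - 31554)/(43102 + y(U(6), -115)) = (7225 - 31554)/(43102 + (-57 + 6)) = -24329/(43102 - 51) = -24329/43051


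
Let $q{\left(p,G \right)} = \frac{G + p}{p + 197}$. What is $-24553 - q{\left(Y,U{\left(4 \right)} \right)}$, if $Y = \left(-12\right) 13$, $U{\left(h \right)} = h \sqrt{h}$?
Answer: $- \frac{1006525}{41} \approx -24549.0$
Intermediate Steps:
$U{\left(h \right)} = h^{\frac{3}{2}}$
$Y = -156$
$q{\left(p,G \right)} = \frac{G + p}{197 + p}$
$-24553 - q{\left(Y,U{\left(4 \right)} \right)} = -24553 - \frac{4^{\frac{3}{2}} - 156}{197 - 156} = -24553 - \frac{8 - 156}{41} = -24553 - \frac{1}{41} \left(-148\right) = -24553 - - \frac{148}{41} = -24553 + \frac{148}{41} = - \frac{1006525}{41}$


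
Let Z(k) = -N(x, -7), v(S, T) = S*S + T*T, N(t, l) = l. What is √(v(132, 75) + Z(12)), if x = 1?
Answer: 4*√1441 ≈ 151.84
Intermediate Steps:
v(S, T) = S² + T²
Z(k) = 7 (Z(k) = -1*(-7) = 7)
√(v(132, 75) + Z(12)) = √((132² + 75²) + 7) = √((17424 + 5625) + 7) = √(23049 + 7) = √23056 = 4*√1441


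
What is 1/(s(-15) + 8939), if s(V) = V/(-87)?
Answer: 29/259236 ≈ 0.00011187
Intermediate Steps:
s(V) = -V/87 (s(V) = V*(-1/87) = -V/87)
1/(s(-15) + 8939) = 1/(-1/87*(-15) + 8939) = 1/(5/29 + 8939) = 1/(259236/29) = 29/259236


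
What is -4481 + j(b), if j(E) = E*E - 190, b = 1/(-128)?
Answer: -76529663/16384 ≈ -4671.0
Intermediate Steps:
b = -1/128 ≈ -0.0078125
j(E) = -190 + E² (j(E) = E² - 190 = -190 + E²)
-4481 + j(b) = -4481 + (-190 + (-1/128)²) = -4481 + (-190 + 1/16384) = -4481 - 3112959/16384 = -76529663/16384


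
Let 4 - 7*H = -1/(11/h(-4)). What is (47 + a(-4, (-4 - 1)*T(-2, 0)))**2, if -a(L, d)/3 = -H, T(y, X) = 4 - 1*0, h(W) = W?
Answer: 13980121/5929 ≈ 2357.9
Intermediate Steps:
T(y, X) = 4 (T(y, X) = 4 + 0 = 4)
H = 40/77 (H = 4/7 - (-1)/(7*(11/(-4))) = 4/7 - (-1)/(7*(11*(-1/4))) = 4/7 - (-1)/(7*(-11/4)) = 4/7 - (-1)*(-4)/(7*11) = 4/7 - 1/7*4/11 = 4/7 - 4/77 = 40/77 ≈ 0.51948)
a(L, d) = 120/77 (a(L, d) = -(-3)*40/77 = -3*(-40/77) = 120/77)
(47 + a(-4, (-4 - 1)*T(-2, 0)))**2 = (47 + 120/77)**2 = (3739/77)**2 = 13980121/5929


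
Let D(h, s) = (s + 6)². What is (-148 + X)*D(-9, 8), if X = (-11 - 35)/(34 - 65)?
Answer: -890232/31 ≈ -28717.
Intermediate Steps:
D(h, s) = (6 + s)²
X = 46/31 (X = -46/(-31) = -46*(-1/31) = 46/31 ≈ 1.4839)
(-148 + X)*D(-9, 8) = (-148 + 46/31)*(6 + 8)² = -4542/31*14² = -4542/31*196 = -890232/31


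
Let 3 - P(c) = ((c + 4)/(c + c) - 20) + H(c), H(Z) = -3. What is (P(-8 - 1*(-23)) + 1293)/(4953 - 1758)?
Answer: 39551/95850 ≈ 0.41263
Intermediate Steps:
P(c) = 26 - (4 + c)/(2*c) (P(c) = 3 - (((c + 4)/(c + c) - 20) - 3) = 3 - (((4 + c)/((2*c)) - 20) - 3) = 3 - (((4 + c)*(1/(2*c)) - 20) - 3) = 3 - (((4 + c)/(2*c) - 20) - 3) = 3 - ((-20 + (4 + c)/(2*c)) - 3) = 3 - (-23 + (4 + c)/(2*c)) = 3 + (23 - (4 + c)/(2*c)) = 26 - (4 + c)/(2*c))
(P(-8 - 1*(-23)) + 1293)/(4953 - 1758) = ((51/2 - 2/(-8 - 1*(-23))) + 1293)/(4953 - 1758) = ((51/2 - 2/(-8 + 23)) + 1293)/3195 = ((51/2 - 2/15) + 1293)*(1/3195) = (761/30 + 1293)*(1/3195) = (39551/30)*(1/3195) = 39551/95850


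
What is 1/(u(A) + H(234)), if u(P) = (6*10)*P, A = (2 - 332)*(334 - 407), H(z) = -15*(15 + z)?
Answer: 1/1441665 ≈ 6.9364e-7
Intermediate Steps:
H(z) = -225 - 15*z
A = 24090 (A = -330*(-73) = 24090)
u(P) = 60*P
1/(u(A) + H(234)) = 1/(60*24090 + (-225 - 15*234)) = 1/(1445400 + (-225 - 3510)) = 1/(1445400 - 3735) = 1/1441665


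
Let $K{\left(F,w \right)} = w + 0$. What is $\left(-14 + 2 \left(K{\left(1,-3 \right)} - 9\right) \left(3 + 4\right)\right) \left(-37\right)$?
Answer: $6734$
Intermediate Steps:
$K{\left(F,w \right)} = w$
$\left(-14 + 2 \left(K{\left(1,-3 \right)} - 9\right) \left(3 + 4\right)\right) \left(-37\right) = \left(-14 + 2 \left(-3 - 9\right) \left(3 + 4\right)\right) \left(-37\right) = \left(-14 + 2 \left(\left(-12\right) 7\right)\right) \left(-37\right) = \left(-14 + 2 \left(-84\right)\right) \left(-37\right) = \left(-14 - 168\right) \left(-37\right) = \left(-182\right) \left(-37\right) = 6734$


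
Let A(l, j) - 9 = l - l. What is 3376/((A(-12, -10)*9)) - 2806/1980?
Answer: 358733/8910 ≈ 40.262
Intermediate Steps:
A(l, j) = 9 (A(l, j) = 9 + (l - l) = 9 + 0 = 9)
3376/((A(-12, -10)*9)) - 2806/1980 = 3376/((9*9)) - 2806/1980 = 3376/81 - 2806*1/1980 = 3376*(1/81) - 1403/990 = 3376/81 - 1403/990 = 358733/8910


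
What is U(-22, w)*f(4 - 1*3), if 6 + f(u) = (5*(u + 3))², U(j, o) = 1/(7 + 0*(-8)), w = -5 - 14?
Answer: 394/7 ≈ 56.286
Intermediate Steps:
w = -19
U(j, o) = ⅐ (U(j, o) = 1/(7 + 0) = 1/7 = ⅐)
f(u) = -6 + (15 + 5*u)² (f(u) = -6 + (5*(u + 3))² = -6 + (5*(3 + u))² = -6 + (15 + 5*u)²)
U(-22, w)*f(4 - 1*3) = (-6 + 25*(3 + (4 - 1*3))²)/7 = (-6 + 25*(3 + (4 - 3))²)/7 = (-6 + 25*(3 + 1)²)/7 = (-6 + 25*4²)/7 = (-6 + 25*16)/7 = (-6 + 400)/7 = (⅐)*394 = 394/7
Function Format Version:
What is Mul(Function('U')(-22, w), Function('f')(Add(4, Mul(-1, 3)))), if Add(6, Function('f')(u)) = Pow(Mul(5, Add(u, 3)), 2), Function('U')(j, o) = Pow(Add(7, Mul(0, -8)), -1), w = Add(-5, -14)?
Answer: Rational(394, 7) ≈ 56.286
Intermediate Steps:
w = -19
Function('U')(j, o) = Rational(1, 7) (Function('U')(j, o) = Pow(Add(7, 0), -1) = Pow(7, -1) = Rational(1, 7))
Function('f')(u) = Add(-6, Pow(Add(15, Mul(5, u)), 2)) (Function('f')(u) = Add(-6, Pow(Mul(5, Add(u, 3)), 2)) = Add(-6, Pow(Mul(5, Add(3, u)), 2)) = Add(-6, Pow(Add(15, Mul(5, u)), 2)))
Mul(Function('U')(-22, w), Function('f')(Add(4, Mul(-1, 3)))) = Mul(Rational(1, 7), Add(-6, Mul(25, Pow(Add(3, Add(4, Mul(-1, 3))), 2)))) = Mul(Rational(1, 7), Add(-6, Mul(25, Pow(Add(3, Add(4, -3)), 2)))) = Mul(Rational(1, 7), Add(-6, Mul(25, Pow(Add(3, 1), 2)))) = Mul(Rational(1, 7), Add(-6, Mul(25, Pow(4, 2)))) = Mul(Rational(1, 7), Add(-6, Mul(25, 16))) = Mul(Rational(1, 7), Add(-6, 400)) = Mul(Rational(1, 7), 394) = Rational(394, 7)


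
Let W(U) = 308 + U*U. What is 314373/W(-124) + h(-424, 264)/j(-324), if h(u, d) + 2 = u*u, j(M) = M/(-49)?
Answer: 11521754353/423468 ≈ 27208.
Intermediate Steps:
W(U) = 308 + U²
j(M) = -M/49 (j(M) = M*(-1/49) = -M/49)
h(u, d) = -2 + u² (h(u, d) = -2 + u*u = -2 + u²)
314373/W(-124) + h(-424, 264)/j(-324) = 314373/(308 + (-124)²) + (-2 + (-424)²)/((-1/49*(-324))) = 314373/(308 + 15376) + (-2 + 179776)/(324/49) = 314373/15684 + 179774*(49/324) = 314373*(1/15684) + 4404463/162 = 104791/5228 + 4404463/162 = 11521754353/423468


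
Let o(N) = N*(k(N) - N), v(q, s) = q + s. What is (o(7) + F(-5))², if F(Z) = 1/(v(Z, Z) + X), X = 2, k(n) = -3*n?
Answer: 2461761/64 ≈ 38465.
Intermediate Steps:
o(N) = -4*N² (o(N) = N*(-3*N - N) = N*(-4*N) = -4*N²)
F(Z) = 1/(2 + 2*Z) (F(Z) = 1/((Z + Z) + 2) = 1/(2*Z + 2) = 1/(2 + 2*Z))
(o(7) + F(-5))² = (-4*7² + 1/(2*(1 - 5)))² = (-4*49 + (½)/(-4))² = (-196 + (½)*(-¼))² = (-196 - ⅛)² = (-1569/8)² = 2461761/64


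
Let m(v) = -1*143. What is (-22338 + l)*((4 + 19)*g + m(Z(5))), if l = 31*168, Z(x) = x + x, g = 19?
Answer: -5036220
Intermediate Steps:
Z(x) = 2*x
l = 5208
m(v) = -143
(-22338 + l)*((4 + 19)*g + m(Z(5))) = (-22338 + 5208)*((4 + 19)*19 - 143) = -17130*(23*19 - 143) = -17130*(437 - 143) = -17130*294 = -5036220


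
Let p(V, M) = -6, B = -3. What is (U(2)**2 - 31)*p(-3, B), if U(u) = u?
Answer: 162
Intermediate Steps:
(U(2)**2 - 31)*p(-3, B) = (2**2 - 31)*(-6) = (4 - 31)*(-6) = -27*(-6) = 162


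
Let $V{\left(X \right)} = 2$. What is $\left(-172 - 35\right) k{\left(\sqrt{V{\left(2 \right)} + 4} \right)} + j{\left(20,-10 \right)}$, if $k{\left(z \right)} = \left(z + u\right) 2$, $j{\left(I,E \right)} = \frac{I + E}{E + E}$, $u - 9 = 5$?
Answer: $- \frac{11593}{2} - 414 \sqrt{6} \approx -6810.6$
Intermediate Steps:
$u = 14$ ($u = 9 + 5 = 14$)
$j{\left(I,E \right)} = \frac{E + I}{2 E}$
$k{\left(z \right)} = 28 + 2 z$ ($k{\left(z \right)} = \left(z + 14\right) 2 = \left(14 + z\right) 2 = 28 + 2 z$)
$\left(-172 - 35\right) k{\left(\sqrt{V{\left(2 \right)} + 4} \right)} + j{\left(20,-10 \right)} = \left(-172 - 35\right) \left(28 + 2 \sqrt{2 + 4}\right) + \frac{-10 + 20}{2 \left(-10\right)} = - 207 \left(28 + 2 \sqrt{6}\right) + \frac{1}{2} \left(- \frac{1}{10}\right) 10 = \left(-5796 - 414 \sqrt{6}\right) - \frac{1}{2} = - \frac{11593}{2} - 414 \sqrt{6}$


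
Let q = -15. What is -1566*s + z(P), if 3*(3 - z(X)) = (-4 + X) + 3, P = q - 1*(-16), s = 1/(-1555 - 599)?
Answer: 1338/359 ≈ 3.7270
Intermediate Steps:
s = -1/2154 (s = 1/(-2154) = -1/2154 ≈ -0.00046425)
P = 1 (P = -15 - 1*(-16) = -15 + 16 = 1)
z(X) = 10/3 - X/3 (z(X) = 3 - ((-4 + X) + 3)/3 = 3 - (-1 + X)/3 = 3 + (1/3 - X/3) = 10/3 - X/3)
-1566*s + z(P) = -1566*(-1/2154) + (10/3 - 1/3*1) = 261/359 + (10/3 - 1/3) = 261/359 + 3 = 1338/359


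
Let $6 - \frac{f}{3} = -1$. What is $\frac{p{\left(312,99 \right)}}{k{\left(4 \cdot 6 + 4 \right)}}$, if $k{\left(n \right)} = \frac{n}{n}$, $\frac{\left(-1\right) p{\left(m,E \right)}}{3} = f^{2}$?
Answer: $-1323$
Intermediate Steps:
$f = 21$ ($f = 18 - -3 = 18 + 3 = 21$)
$p{\left(m,E \right)} = -1323$ ($p{\left(m,E \right)} = - 3 \cdot 21^{2} = \left(-3\right) 441 = -1323$)
$k{\left(n \right)} = 1$
$\frac{p{\left(312,99 \right)}}{k{\left(4 \cdot 6 + 4 \right)}} = - \frac{1323}{1} = \left(-1323\right) 1 = -1323$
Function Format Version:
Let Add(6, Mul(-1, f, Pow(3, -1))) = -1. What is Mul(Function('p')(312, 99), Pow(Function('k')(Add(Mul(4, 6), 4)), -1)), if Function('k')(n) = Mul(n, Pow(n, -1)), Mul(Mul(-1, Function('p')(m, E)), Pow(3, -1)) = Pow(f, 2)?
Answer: -1323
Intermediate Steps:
f = 21 (f = Add(18, Mul(-3, -1)) = Add(18, 3) = 21)
Function('p')(m, E) = -1323 (Function('p')(m, E) = Mul(-3, Pow(21, 2)) = Mul(-3, 441) = -1323)
Function('k')(n) = 1
Mul(Function('p')(312, 99), Pow(Function('k')(Add(Mul(4, 6), 4)), -1)) = Mul(-1323, Pow(1, -1)) = Mul(-1323, 1) = -1323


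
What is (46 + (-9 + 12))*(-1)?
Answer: -49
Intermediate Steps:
(46 + (-9 + 12))*(-1) = (46 + 3)*(-1) = 49*(-1) = -49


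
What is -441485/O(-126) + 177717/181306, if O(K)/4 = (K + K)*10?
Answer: 8183526677/182756448 ≈ 44.778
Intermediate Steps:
O(K) = 80*K (O(K) = 4*((K + K)*10) = 4*((2*K)*10) = 4*(20*K) = 80*K)
-441485/O(-126) + 177717/181306 = -441485/(80*(-126)) + 177717/181306 = -441485/(-10080) + 177717*(1/181306) = -441485*(-1/10080) + 177717/181306 = 88297/2016 + 177717/181306 = 8183526677/182756448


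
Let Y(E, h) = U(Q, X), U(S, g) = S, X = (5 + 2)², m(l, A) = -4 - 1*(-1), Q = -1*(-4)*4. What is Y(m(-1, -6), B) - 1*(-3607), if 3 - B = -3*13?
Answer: 3623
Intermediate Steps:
B = 42 (B = 3 - (-3)*13 = 3 - 1*(-39) = 3 + 39 = 42)
Q = 16 (Q = 4*4 = 16)
m(l, A) = -3 (m(l, A) = -4 + 1 = -3)
X = 49 (X = 7² = 49)
Y(E, h) = 16
Y(m(-1, -6), B) - 1*(-3607) = 16 - 1*(-3607) = 16 + 3607 = 3623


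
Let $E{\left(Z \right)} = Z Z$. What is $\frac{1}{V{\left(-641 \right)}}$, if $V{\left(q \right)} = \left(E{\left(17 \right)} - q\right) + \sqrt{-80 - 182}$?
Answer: $\frac{465}{432581} - \frac{i \sqrt{262}}{865162} \approx 0.0010749 - 1.8709 \cdot 10^{-5} i$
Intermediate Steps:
$E{\left(Z \right)} = Z^{2}$
$V{\left(q \right)} = 289 - q + i \sqrt{262}$ ($V{\left(q \right)} = \left(17^{2} - q\right) + \sqrt{-80 - 182} = \left(289 - q\right) + \sqrt{-262} = \left(289 - q\right) + i \sqrt{262} = 289 - q + i \sqrt{262}$)
$\frac{1}{V{\left(-641 \right)}} = \frac{1}{289 - -641 + i \sqrt{262}} = \frac{1}{289 + 641 + i \sqrt{262}} = \frac{1}{930 + i \sqrt{262}}$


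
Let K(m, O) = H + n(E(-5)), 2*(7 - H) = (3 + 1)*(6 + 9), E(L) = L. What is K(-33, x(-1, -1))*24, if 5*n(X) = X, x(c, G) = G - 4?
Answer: -576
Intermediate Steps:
x(c, G) = -4 + G
n(X) = X/5
H = -23 (H = 7 - (3 + 1)*(6 + 9)/2 = 7 - 2*15 = 7 - ½*60 = 7 - 30 = -23)
K(m, O) = -24 (K(m, O) = -23 + (⅕)*(-5) = -23 - 1 = -24)
K(-33, x(-1, -1))*24 = -24*24 = -576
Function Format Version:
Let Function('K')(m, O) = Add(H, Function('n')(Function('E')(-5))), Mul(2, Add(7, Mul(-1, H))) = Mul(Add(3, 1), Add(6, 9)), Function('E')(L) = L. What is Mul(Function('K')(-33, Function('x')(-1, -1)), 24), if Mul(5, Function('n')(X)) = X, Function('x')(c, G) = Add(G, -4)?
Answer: -576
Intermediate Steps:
Function('x')(c, G) = Add(-4, G)
Function('n')(X) = Mul(Rational(1, 5), X)
H = -23 (H = Add(7, Mul(Rational(-1, 2), Mul(Add(3, 1), Add(6, 9)))) = Add(7, Mul(Rational(-1, 2), Mul(4, 15))) = Add(7, Mul(Rational(-1, 2), 60)) = Add(7, -30) = -23)
Function('K')(m, O) = -24 (Function('K')(m, O) = Add(-23, Mul(Rational(1, 5), -5)) = Add(-23, -1) = -24)
Mul(Function('K')(-33, Function('x')(-1, -1)), 24) = Mul(-24, 24) = -576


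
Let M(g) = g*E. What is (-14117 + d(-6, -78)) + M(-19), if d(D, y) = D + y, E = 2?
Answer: -14239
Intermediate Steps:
M(g) = 2*g (M(g) = g*2 = 2*g)
(-14117 + d(-6, -78)) + M(-19) = (-14117 + (-6 - 78)) + 2*(-19) = (-14117 - 84) - 38 = -14201 - 38 = -14239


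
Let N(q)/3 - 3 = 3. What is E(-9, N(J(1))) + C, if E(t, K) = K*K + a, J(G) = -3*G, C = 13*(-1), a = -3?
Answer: 308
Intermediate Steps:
C = -13
N(q) = 18 (N(q) = 9 + 3*3 = 9 + 9 = 18)
E(t, K) = -3 + K² (E(t, K) = K*K - 3 = K² - 3 = -3 + K²)
E(-9, N(J(1))) + C = (-3 + 18²) - 13 = (-3 + 324) - 13 = 321 - 13 = 308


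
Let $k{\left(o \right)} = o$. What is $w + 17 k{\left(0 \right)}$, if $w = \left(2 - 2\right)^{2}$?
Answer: $0$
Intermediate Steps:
$w = 0$ ($w = 0^{2} = 0$)
$w + 17 k{\left(0 \right)} = 0 + 17 \cdot 0 = 0 + 0 = 0$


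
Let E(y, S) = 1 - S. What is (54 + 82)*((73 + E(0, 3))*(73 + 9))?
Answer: 791792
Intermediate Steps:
(54 + 82)*((73 + E(0, 3))*(73 + 9)) = (54 + 82)*((73 + (1 - 1*3))*(73 + 9)) = 136*((73 + (1 - 3))*82) = 136*((73 - 2)*82) = 136*(71*82) = 136*5822 = 791792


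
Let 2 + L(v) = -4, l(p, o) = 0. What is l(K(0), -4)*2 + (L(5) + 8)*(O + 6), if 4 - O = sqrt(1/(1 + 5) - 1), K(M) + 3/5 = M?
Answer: 20 - I*sqrt(30)/3 ≈ 20.0 - 1.8257*I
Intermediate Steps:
K(M) = -3/5 + M
O = 4 - I*sqrt(30)/6 (O = 4 - sqrt(1/(1 + 5) - 1) = 4 - sqrt(1/6 - 1) = 4 - sqrt(-5/6) = 4 - I*sqrt(30)/6 ≈ 4.0 - 0.91287*I)
L(v) = -6 (L(v) = -2 - 4 = -6)
l(K(0), -4)*2 + (L(5) + 8)*(O + 6) = 0*2 + (-6 + 8)*((4 - I*sqrt(30)/6) + 6) = 0 + 2*(10 - I*sqrt(30)/6) = 0 + (20 - I*sqrt(30)/3) = 20 - I*sqrt(30)/3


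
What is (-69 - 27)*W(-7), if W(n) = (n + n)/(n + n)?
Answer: -96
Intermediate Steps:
W(n) = 1 (W(n) = (2*n)/((2*n)) = (2*n)*(1/(2*n)) = 1)
(-69 - 27)*W(-7) = (-69 - 27)*1 = -96*1 = -96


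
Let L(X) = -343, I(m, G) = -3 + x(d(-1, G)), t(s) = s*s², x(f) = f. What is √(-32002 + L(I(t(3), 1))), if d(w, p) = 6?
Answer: I*√32345 ≈ 179.85*I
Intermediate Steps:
t(s) = s³
I(m, G) = 3 (I(m, G) = -3 + 6 = 3)
√(-32002 + L(I(t(3), 1))) = √(-32002 - 343) = √(-32345) = I*√32345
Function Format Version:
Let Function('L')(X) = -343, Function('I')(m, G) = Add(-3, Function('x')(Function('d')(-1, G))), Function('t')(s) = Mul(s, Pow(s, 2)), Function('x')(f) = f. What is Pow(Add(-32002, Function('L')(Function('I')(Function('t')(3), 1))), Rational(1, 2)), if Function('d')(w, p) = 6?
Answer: Mul(I, Pow(32345, Rational(1, 2))) ≈ Mul(179.85, I)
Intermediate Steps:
Function('t')(s) = Pow(s, 3)
Function('I')(m, G) = 3 (Function('I')(m, G) = Add(-3, 6) = 3)
Pow(Add(-32002, Function('L')(Function('I')(Function('t')(3), 1))), Rational(1, 2)) = Pow(Add(-32002, -343), Rational(1, 2)) = Pow(-32345, Rational(1, 2)) = Mul(I, Pow(32345, Rational(1, 2)))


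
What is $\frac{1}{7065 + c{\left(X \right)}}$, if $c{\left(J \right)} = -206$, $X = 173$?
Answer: $\frac{1}{6859} \approx 0.00014579$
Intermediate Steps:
$\frac{1}{7065 + c{\left(X \right)}} = \frac{1}{7065 - 206} = \frac{1}{6859}$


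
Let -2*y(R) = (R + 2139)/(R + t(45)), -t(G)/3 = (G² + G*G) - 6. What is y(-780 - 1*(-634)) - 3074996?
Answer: -75509599783/24556 ≈ -3.0750e+6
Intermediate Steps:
t(G) = 18 - 6*G² (t(G) = -3*((G² + G*G) - 6) = -3*((G² + G²) - 6) = -3*(2*G² - 6) = -3*(-6 + 2*G²) = 18 - 6*G²)
y(R) = -(2139 + R)/(2*(-12132 + R)) (y(R) = -(R + 2139)/(2*(R + (18 - 6*45²))) = -(2139 + R)/(2*(R + (18 - 6*2025))) = -(2139 + R)/(2*(R + (18 - 12150))) = -(2139 + R)/(2*(R - 12132)) = -(2139 + R)/(2*(-12132 + R)))
y(-780 - 1*(-634)) - 3074996 = (-2139 - (-780 - 1*(-634)))/(2*(-12132 + (-780 - 1*(-634)))) - 3074996 = (-2139 - (-780 + 634))/(2*(-12132 + (-780 + 634))) - 3074996 = (-2139 - 1*(-146))/(2*(-12132 - 146)) - 3074996 = (½)*(-2139 + 146)/(-12278) - 3074996 = (½)*(-1/12278)*(-1993) - 3074996 = 1993/24556 - 3074996 = -75509599783/24556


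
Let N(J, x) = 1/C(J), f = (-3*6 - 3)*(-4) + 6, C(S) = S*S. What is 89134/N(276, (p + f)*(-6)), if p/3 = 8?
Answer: 6789871584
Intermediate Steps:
p = 24 (p = 3*8 = 24)
C(S) = S**2
f = 90 (f = (-18 - 3)*(-4) + 6 = -21*(-4) + 6 = 84 + 6 = 90)
N(J, x) = J**(-2) (N(J, x) = 1/(J**2) = J**(-2))
89134/N(276, (p + f)*(-6)) = 89134/(276**(-2)) = 89134/(1/76176) = 89134*76176 = 6789871584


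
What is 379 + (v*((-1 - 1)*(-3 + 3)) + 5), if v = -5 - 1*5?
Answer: 384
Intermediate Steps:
v = -10 (v = -5 - 5 = -10)
379 + (v*((-1 - 1)*(-3 + 3)) + 5) = 379 + (-10*(-1 - 1)*(-3 + 3) + 5) = 379 + (-(-20)*0 + 5) = 379 + (-10*0 + 5) = 379 + (0 + 5) = 379 + 5 = 384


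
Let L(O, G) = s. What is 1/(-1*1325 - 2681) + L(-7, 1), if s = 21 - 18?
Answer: 12017/4006 ≈ 2.9997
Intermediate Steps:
s = 3
L(O, G) = 3
1/(-1*1325 - 2681) + L(-7, 1) = 1/(-1*1325 - 2681) + 3 = 1/(-1325 - 2681) + 3 = 1/(-4006) + 3 = -1/4006 + 3 = 12017/4006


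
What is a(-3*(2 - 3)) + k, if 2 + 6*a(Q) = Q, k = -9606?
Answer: -57635/6 ≈ -9605.8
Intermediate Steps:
a(Q) = -⅓ + Q/6
a(-3*(2 - 3)) + k = (-⅓ + (-3*(2 - 3))/6) - 9606 = (-⅓ + (-3*(-1))/6) - 9606 = (-⅓ + (⅙)*3) - 9606 = (-⅓ + ½) - 9606 = ⅙ - 9606 = -57635/6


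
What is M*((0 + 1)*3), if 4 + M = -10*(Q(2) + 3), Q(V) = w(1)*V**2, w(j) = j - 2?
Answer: 18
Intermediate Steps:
w(j) = -2 + j
Q(V) = -V**2 (Q(V) = (-2 + 1)*V**2 = -V**2)
M = 6 (M = -4 - 10*(-1*2**2 + 3) = -4 - 10*(-1*4 + 3) = -4 - 10*(-4 + 3) = -4 - 10*(-1) = -4 + 10 = 6)
M*((0 + 1)*3) = 6*((0 + 1)*3) = 6*(1*3) = 6*3 = 18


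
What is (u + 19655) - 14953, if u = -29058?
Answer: -24356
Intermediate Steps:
(u + 19655) - 14953 = (-29058 + 19655) - 14953 = -9403 - 14953 = -24356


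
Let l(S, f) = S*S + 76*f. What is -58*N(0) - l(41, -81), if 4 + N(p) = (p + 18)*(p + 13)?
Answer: -8865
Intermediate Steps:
l(S, f) = S² + 76*f
N(p) = -4 + (13 + p)*(18 + p) (N(p) = -4 + (p + 18)*(p + 13) = -4 + (18 + p)*(13 + p) = -4 + (13 + p)*(18 + p))
-58*N(0) - l(41, -81) = -58*(230 + 0² + 31*0) - (41² + 76*(-81)) = -58*(230 + 0 + 0) - (1681 - 6156) = -58*230 - 1*(-4475) = -13340 + 4475 = -8865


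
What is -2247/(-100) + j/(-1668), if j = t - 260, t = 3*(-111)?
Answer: 237956/10425 ≈ 22.826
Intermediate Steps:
t = -333
j = -593 (j = -333 - 260 = -593)
-2247/(-100) + j/(-1668) = -2247/(-100) - 593/(-1668) = -2247*(-1/100) - 593*(-1/1668) = 2247/100 + 593/1668 = 237956/10425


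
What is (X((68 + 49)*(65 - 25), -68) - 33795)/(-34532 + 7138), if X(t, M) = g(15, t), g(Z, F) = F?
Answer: 29115/27394 ≈ 1.0628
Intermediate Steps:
X(t, M) = t
(X((68 + 49)*(65 - 25), -68) - 33795)/(-34532 + 7138) = ((68 + 49)*(65 - 25) - 33795)/(-34532 + 7138) = (117*40 - 33795)/(-27394) = (4680 - 33795)*(-1/27394) = -29115*(-1/27394) = 29115/27394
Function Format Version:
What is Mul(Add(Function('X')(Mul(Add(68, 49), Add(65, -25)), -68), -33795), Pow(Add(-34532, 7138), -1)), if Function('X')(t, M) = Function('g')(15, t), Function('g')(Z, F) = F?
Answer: Rational(29115, 27394) ≈ 1.0628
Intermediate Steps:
Function('X')(t, M) = t
Mul(Add(Function('X')(Mul(Add(68, 49), Add(65, -25)), -68), -33795), Pow(Add(-34532, 7138), -1)) = Mul(Add(Mul(Add(68, 49), Add(65, -25)), -33795), Pow(Add(-34532, 7138), -1)) = Mul(Add(Mul(117, 40), -33795), Pow(-27394, -1)) = Mul(Add(4680, -33795), Rational(-1, 27394)) = Mul(-29115, Rational(-1, 27394)) = Rational(29115, 27394)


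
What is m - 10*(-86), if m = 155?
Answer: 1015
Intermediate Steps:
m - 10*(-86) = 155 - 10*(-86) = 155 + 860 = 1015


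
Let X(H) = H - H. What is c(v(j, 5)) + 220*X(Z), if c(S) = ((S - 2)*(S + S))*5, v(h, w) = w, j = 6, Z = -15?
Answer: 150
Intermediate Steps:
X(H) = 0
c(S) = 10*S*(-2 + S) (c(S) = ((-2 + S)*(2*S))*5 = (2*S*(-2 + S))*5 = 10*S*(-2 + S))
c(v(j, 5)) + 220*X(Z) = 10*5*(-2 + 5) + 220*0 = 10*5*3 + 0 = 150 + 0 = 150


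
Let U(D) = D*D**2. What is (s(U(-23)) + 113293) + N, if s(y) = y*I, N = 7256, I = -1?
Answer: 132716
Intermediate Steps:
U(D) = D**3
s(y) = -y (s(y) = y*(-1) = -y)
(s(U(-23)) + 113293) + N = (-1*(-23)**3 + 113293) + 7256 = (-1*(-12167) + 113293) + 7256 = (12167 + 113293) + 7256 = 125460 + 7256 = 132716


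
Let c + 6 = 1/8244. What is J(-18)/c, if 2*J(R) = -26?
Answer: 107172/49463 ≈ 2.1667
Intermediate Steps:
c = -49463/8244 (c = -6 + 1/8244 = -49463/8244 ≈ -5.9999)
J(R) = -13 (J(R) = (1/2)*(-26) = -13)
J(-18)/c = -13/(-49463/8244) = -13*(-8244/49463) = 107172/49463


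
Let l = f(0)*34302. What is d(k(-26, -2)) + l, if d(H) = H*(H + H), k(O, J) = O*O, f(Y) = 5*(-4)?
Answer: 227912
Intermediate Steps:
f(Y) = -20
k(O, J) = O²
d(H) = 2*H² (d(H) = H*(2*H) = 2*H²)
l = -686040 (l = -20*34302 = -686040)
d(k(-26, -2)) + l = 2*((-26)²)² - 686040 = 2*676² - 686040 = 2*456976 - 686040 = 913952 - 686040 = 227912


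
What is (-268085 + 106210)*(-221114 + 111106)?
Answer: 17807545000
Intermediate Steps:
(-268085 + 106210)*(-221114 + 111106) = -161875*(-110008) = 17807545000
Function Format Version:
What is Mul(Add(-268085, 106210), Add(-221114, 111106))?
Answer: 17807545000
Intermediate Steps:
Mul(Add(-268085, 106210), Add(-221114, 111106)) = Mul(-161875, -110008) = 17807545000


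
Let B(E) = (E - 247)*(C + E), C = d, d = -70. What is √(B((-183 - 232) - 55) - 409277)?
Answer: I*√22097 ≈ 148.65*I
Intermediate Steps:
C = -70
B(E) = (-247 + E)*(-70 + E) (B(E) = (E - 247)*(-70 + E) = (-247 + E)*(-70 + E))
√(B((-183 - 232) - 55) - 409277) = √((17290 + ((-183 - 232) - 55)² - 317*((-183 - 232) - 55)) - 409277) = √((17290 + (-415 - 55)² - 317*(-415 - 55)) - 409277) = √((17290 + (-470)² - 317*(-470)) - 409277) = √((17290 + 220900 + 148990) - 409277) = √(387180 - 409277) = √(-22097) = I*√22097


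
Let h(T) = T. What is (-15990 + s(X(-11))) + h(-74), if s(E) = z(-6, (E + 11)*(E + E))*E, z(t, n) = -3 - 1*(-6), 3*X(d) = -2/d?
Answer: -176702/11 ≈ -16064.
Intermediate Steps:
X(d) = -2/(3*d) (X(d) = (-2/d)/3 = -2/(3*d))
z(t, n) = 3 (z(t, n) = -3 + 6 = 3)
s(E) = 3*E
(-15990 + s(X(-11))) + h(-74) = (-15990 + 3*(-2/3/(-11))) - 74 = (-15990 + 3*(-2/3*(-1/11))) - 74 = (-15990 + 3*(2/33)) - 74 = (-15990 + 2/11) - 74 = -175888/11 - 74 = -176702/11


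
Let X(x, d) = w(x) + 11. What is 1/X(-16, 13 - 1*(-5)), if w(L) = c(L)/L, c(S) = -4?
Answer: 4/45 ≈ 0.088889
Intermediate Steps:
w(L) = -4/L
X(x, d) = 11 - 4/x (X(x, d) = -4/x + 11 = 11 - 4/x)
1/X(-16, 13 - 1*(-5)) = 1/(11 - 4/(-16)) = 1/(11 - 4*(-1/16)) = 1/(11 + 1/4) = 1/(45/4) = 4/45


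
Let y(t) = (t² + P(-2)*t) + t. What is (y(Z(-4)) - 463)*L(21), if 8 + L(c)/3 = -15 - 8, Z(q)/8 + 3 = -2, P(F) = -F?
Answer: -94581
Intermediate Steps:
Z(q) = -40 (Z(q) = -24 + 8*(-2) = -24 - 16 = -40)
y(t) = t² + 3*t (y(t) = (t² + (-1*(-2))*t) + t = (t² + 2*t) + t = t² + 3*t)
L(c) = -93 (L(c) = -24 + 3*(-15 - 8) = -24 + 3*(-23) = -24 - 69 = -93)
(y(Z(-4)) - 463)*L(21) = (-40*(3 - 40) - 463)*(-93) = (-40*(-37) - 463)*(-93) = (1480 - 463)*(-93) = 1017*(-93) = -94581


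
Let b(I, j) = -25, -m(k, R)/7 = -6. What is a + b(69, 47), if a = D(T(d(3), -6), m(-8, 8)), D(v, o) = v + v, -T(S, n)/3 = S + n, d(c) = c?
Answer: -7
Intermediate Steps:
m(k, R) = 42 (m(k, R) = -7*(-6) = 42)
T(S, n) = -3*S - 3*n (T(S, n) = -3*(S + n) = -3*S - 3*n)
D(v, o) = 2*v
a = 18 (a = 2*(-3*3 - 3*(-6)) = 2*(-9 + 18) = 2*9 = 18)
a + b(69, 47) = 18 - 25 = -7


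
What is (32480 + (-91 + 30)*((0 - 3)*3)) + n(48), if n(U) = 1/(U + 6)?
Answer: 1783567/54 ≈ 33029.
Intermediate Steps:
n(U) = 1/(6 + U)
(32480 + (-91 + 30)*((0 - 3)*3)) + n(48) = (32480 + (-91 + 30)*((0 - 3)*3)) + 1/(6 + 48) = (32480 - (-183)*3) + 1/54 = (32480 - 61*(-9)) + 1/54 = (32480 + 549) + 1/54 = 33029 + 1/54 = 1783567/54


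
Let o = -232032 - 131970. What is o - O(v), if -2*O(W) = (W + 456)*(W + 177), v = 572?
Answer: 20984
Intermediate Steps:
O(W) = -(177 + W)*(456 + W)/2 (O(W) = -(W + 456)*(W + 177)/2 = -(456 + W)*(177 + W)/2 = -(177 + W)*(456 + W)/2)
o = -364002
o - O(v) = -364002 - (-40356 - 633/2*572 - ½*572²) = -364002 - (-40356 - 181038 - ½*327184) = -364002 - (-40356 - 181038 - 163592) = -364002 - 1*(-384986) = -364002 + 384986 = 20984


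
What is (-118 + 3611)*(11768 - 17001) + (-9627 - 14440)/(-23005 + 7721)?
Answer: -279374209729/15284 ≈ -1.8279e+7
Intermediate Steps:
(-118 + 3611)*(11768 - 17001) + (-9627 - 14440)/(-23005 + 7721) = 3493*(-5233) - 24067/(-15284) = -18278869 - 24067*(-1/15284) = -18278869 + 24067/15284 = -279374209729/15284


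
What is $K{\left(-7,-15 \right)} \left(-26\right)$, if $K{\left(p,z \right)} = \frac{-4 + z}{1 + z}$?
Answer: $- \frac{247}{7} \approx -35.286$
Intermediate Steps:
$K{\left(p,z \right)} = \frac{-4 + z}{1 + z}$
$K{\left(-7,-15 \right)} \left(-26\right) = \frac{-4 - 15}{1 - 15} \left(-26\right) = \frac{1}{-14} \left(-19\right) \left(-26\right) = \left(- \frac{1}{14}\right) \left(-19\right) \left(-26\right) = \frac{19}{14} \left(-26\right) = - \frac{247}{7}$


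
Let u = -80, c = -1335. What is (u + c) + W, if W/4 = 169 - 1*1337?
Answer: -6087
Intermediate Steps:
W = -4672 (W = 4*(169 - 1*1337) = 4*(169 - 1337) = 4*(-1168) = -4672)
(u + c) + W = (-80 - 1335) - 4672 = -1415 - 4672 = -6087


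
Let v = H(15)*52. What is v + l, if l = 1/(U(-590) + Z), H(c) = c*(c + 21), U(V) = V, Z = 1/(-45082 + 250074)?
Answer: 3396143229328/120945279 ≈ 28080.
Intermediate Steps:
Z = 1/204992 ≈ 4.8782e-6
H(c) = c*(21 + c)
l = -204992/120945279 (l = 1/(-590 + 1/204992) = 1/(-120945279/204992) = -204992/120945279 ≈ -0.0016949)
v = 28080 (v = (15*(21 + 15))*52 = (15*36)*52 = 540*52 = 28080)
v + l = 28080 - 204992/120945279 = 3396143229328/120945279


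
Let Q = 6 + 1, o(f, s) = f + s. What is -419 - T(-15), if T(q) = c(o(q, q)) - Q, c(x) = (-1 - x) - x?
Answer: -471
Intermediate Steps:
Q = 7
c(x) = -1 - 2*x
T(q) = -8 - 4*q (T(q) = (-1 - 2*(q + q)) - 1*7 = (-1 - 4*q) - 7 = -8 - 4*q)
-419 - T(-15) = -419 - (-8 - 4*(-15)) = -419 - (-8 + 60) = -419 - 1*52 = -419 - 52 = -471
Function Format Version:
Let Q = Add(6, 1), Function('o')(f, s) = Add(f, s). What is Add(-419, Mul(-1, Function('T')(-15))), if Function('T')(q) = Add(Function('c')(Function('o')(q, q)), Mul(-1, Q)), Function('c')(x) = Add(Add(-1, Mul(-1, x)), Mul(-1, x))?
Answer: -471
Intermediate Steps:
Q = 7
Function('c')(x) = Add(-1, Mul(-2, x))
Function('T')(q) = Add(-8, Mul(-4, q)) (Function('T')(q) = Add(Add(-1, Mul(-2, Add(q, q))), Mul(-1, 7)) = Add(Add(-1, Mul(-2, Mul(2, q))), -7) = Add(Add(-1, Mul(-4, q)), -7) = Add(-8, Mul(-4, q)))
Add(-419, Mul(-1, Function('T')(-15))) = Add(-419, Mul(-1, Add(-8, Mul(-4, -15)))) = Add(-419, Mul(-1, Add(-8, 60))) = Add(-419, Mul(-1, 52)) = Add(-419, -52) = -471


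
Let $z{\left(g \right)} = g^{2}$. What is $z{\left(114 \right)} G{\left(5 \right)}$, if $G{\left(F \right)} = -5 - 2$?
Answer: $-90972$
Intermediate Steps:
$G{\left(F \right)} = -7$ ($G{\left(F \right)} = -5 - 2 = -7$)
$z{\left(114 \right)} G{\left(5 \right)} = 114^{2} \left(-7\right) = 12996 \left(-7\right) = -90972$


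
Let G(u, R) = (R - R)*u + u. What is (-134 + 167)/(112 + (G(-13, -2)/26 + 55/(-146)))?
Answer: 803/2704 ≈ 0.29697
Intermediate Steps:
G(u, R) = u (G(u, R) = 0*u + u = 0 + u = u)
(-134 + 167)/(112 + (G(-13, -2)/26 + 55/(-146))) = (-134 + 167)/(112 + (-13/26 + 55/(-146))) = 33/(112 + (-13*1/26 + 55*(-1/146))) = 33/(112 + (-½ - 55/146)) = 33/(112 - 64/73) = 33/(8112/73) = 33*(73/8112) = 803/2704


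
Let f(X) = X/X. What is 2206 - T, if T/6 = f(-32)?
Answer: 2200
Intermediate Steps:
f(X) = 1
T = 6 (T = 6*1 = 6)
2206 - T = 2206 - 1*6 = 2206 - 6 = 2200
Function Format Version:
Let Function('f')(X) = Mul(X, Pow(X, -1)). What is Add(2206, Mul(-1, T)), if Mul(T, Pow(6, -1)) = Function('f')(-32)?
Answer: 2200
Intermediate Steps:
Function('f')(X) = 1
T = 6 (T = Mul(6, 1) = 6)
Add(2206, Mul(-1, T)) = Add(2206, Mul(-1, 6)) = Add(2206, -6) = 2200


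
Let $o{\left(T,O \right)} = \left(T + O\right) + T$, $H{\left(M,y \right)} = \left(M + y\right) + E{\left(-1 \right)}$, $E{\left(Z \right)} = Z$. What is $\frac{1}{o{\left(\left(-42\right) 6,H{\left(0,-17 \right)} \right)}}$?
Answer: $- \frac{1}{522} \approx -0.0019157$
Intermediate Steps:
$H{\left(M,y \right)} = -1 + M + y$ ($H{\left(M,y \right)} = \left(M + y\right) - 1 = -1 + M + y$)
$o{\left(T,O \right)} = O + 2 T$ ($o{\left(T,O \right)} = \left(O + T\right) + T = O + 2 T$)
$\frac{1}{o{\left(\left(-42\right) 6,H{\left(0,-17 \right)} \right)}} = \frac{1}{\left(-1 + 0 - 17\right) + 2 \left(\left(-42\right) 6\right)} = \frac{1}{-18 + 2 \left(-252\right)} = \frac{1}{-18 - 504} = \frac{1}{-522} = - \frac{1}{522}$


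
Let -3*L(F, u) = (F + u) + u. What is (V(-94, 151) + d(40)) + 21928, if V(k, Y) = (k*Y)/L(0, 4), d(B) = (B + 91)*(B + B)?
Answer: 150923/4 ≈ 37731.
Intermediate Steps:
L(F, u) = -2*u/3 - F/3 (L(F, u) = -((F + u) + u)/3 = -(F + 2*u)/3 = -2*u/3 - F/3)
d(B) = 2*B*(91 + B) (d(B) = (91 + B)*(2*B) = 2*B*(91 + B))
V(k, Y) = -3*Y*k/8 (V(k, Y) = (k*Y)/(-⅔*4 - ⅓*0) = (Y*k)/(-8/3 + 0) = (Y*k)/(-8/3) = (Y*k)*(-3/8) = -3*Y*k/8)
(V(-94, 151) + d(40)) + 21928 = (-3/8*151*(-94) + 2*40*(91 + 40)) + 21928 = (21291/4 + 2*40*131) + 21928 = (21291/4 + 10480) + 21928 = 63211/4 + 21928 = 150923/4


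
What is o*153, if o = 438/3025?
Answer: 67014/3025 ≈ 22.153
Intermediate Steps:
o = 438/3025 (o = 438*(1/3025) = 438/3025 ≈ 0.14479)
o*153 = (438/3025)*153 = 67014/3025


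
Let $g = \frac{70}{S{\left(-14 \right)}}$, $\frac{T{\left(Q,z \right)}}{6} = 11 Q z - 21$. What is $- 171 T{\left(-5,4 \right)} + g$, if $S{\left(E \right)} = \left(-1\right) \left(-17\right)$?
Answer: $\frac{4203592}{17} \approx 2.4727 \cdot 10^{5}$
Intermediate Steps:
$S{\left(E \right)} = 17$
$T{\left(Q,z \right)} = -126 + 66 Q z$ ($T{\left(Q,z \right)} = 6 \left(11 Q z - 21\right) = 6 \left(-21 + 11 Q z\right) = -126 + 66 Q z$)
$g = \frac{70}{17} \approx 4.1176$
$- 171 T{\left(-5,4 \right)} + g = - 171 \left(-126 + 66 \left(-5\right) 4\right) + \frac{70}{17} = - 171 \left(-126 - 1320\right) + \frac{70}{17} = \left(-171\right) \left(-1446\right) + \frac{70}{17} = 247266 + \frac{70}{17} = \frac{4203592}{17}$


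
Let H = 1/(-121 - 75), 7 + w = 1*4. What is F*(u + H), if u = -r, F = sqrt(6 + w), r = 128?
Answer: -25089*sqrt(3)/196 ≈ -221.71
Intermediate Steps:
w = -3 (w = -7 + 1*4 = -7 + 4 = -3)
F = sqrt(3) (F = sqrt(6 - 3) = sqrt(3) ≈ 1.7320)
H = -1/196 (H = 1/(-196) = -1/196 ≈ -0.0051020)
u = -128 (u = -1*128 = -128)
F*(u + H) = sqrt(3)*(-128 - 1/196) = sqrt(3)*(-25089/196) = -25089*sqrt(3)/196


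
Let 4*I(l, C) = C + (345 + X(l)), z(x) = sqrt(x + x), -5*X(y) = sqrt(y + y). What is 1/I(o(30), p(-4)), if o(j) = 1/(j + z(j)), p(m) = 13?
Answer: 24088423263000/2155913833977001 - 35800*sqrt(15)/2155913833977001 + 961229980*sqrt(15 + sqrt(15))/2155913833977001 - 64082000*sqrt(15)*sqrt(15 + sqrt(15))/2155913833977001 ≈ 0.011175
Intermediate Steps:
X(y) = -sqrt(2)*sqrt(y)/5 (X(y) = -sqrt(y + y)/5 = -sqrt(2)*sqrt(y)/5)
z(x) = sqrt(2)*sqrt(x) (z(x) = sqrt(2*x) = sqrt(2)*sqrt(x))
o(j) = 1/(j + sqrt(2)*sqrt(j))
I(l, C) = 345/4 + C/4 - sqrt(2)*sqrt(l)/20 (I(l, C) = (C + (345 - sqrt(2)*sqrt(l)/5))/4 = (345 + C - sqrt(2)*sqrt(l)/5)/4 = 345/4 + C/4 - sqrt(2)*sqrt(l)/20)
1/I(o(30), p(-4)) = 1/(345/4 + (1/4)*13 - sqrt(2)*sqrt(1/(30 + sqrt(2)*sqrt(30)))/20) = 1/(345/4 + 13/4 - sqrt(2)*sqrt(1/(30 + 2*sqrt(15)))/20) = 1/(345/4 + 13/4 - sqrt(2)/(20*sqrt(30 + 2*sqrt(15)))) = 1/(179/2 - sqrt(2)/(20*sqrt(30 + 2*sqrt(15))))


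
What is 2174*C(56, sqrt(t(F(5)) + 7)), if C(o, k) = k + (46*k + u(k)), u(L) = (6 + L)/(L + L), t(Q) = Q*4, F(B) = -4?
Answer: 1087 + 304360*I ≈ 1087.0 + 3.0436e+5*I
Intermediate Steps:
t(Q) = 4*Q
u(L) = (6 + L)/(2*L) (u(L) = (6 + L)/((2*L)) = (6 + L)*(1/(2*L)) = (6 + L)/(2*L))
C(o, k) = 47*k + (6 + k)/(2*k) (C(o, k) = k + (46*k + (6 + k)/(2*k)) = 47*k + (6 + k)/(2*k))
2174*C(56, sqrt(t(F(5)) + 7)) = 2174*(1/2 + 3/(sqrt(4*(-4) + 7)) + 47*sqrt(4*(-4) + 7)) = 2174*(1/2 + 3/(sqrt(-16 + 7)) + 47*sqrt(-16 + 7)) = 2174*(1/2 + 3/(sqrt(-9)) + 47*sqrt(-9)) = 2174*(1/2 + 3/((3*I)) + 47*(3*I)) = 2174*(1/2 + 3*(-I/3) + 141*I) = 2174*(1/2 - I + 141*I) = 2174*(1/2 + 140*I) = 1087 + 304360*I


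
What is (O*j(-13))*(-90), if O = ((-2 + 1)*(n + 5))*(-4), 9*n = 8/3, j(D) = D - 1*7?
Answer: 114400/3 ≈ 38133.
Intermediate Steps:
j(D) = -7 + D (j(D) = D - 7 = -7 + D)
n = 8/27 (n = (8/3)/9 = (8*(⅓))/9 = (⅑)*(8/3) = 8/27 ≈ 0.29630)
O = 572/27 (O = ((-2 + 1)*(8/27 + 5))*(-4) = -1*143/27*(-4) = -143/27*(-4) = 572/27 ≈ 21.185)
(O*j(-13))*(-90) = (572*(-7 - 13)/27)*(-90) = ((572/27)*(-20))*(-90) = -11440/27*(-90) = 114400/3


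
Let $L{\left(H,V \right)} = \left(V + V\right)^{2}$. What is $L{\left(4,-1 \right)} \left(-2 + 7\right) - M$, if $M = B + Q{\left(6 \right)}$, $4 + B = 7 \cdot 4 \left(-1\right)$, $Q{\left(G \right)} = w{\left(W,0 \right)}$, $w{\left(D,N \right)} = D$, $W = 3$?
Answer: $49$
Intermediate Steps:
$Q{\left(G \right)} = 3$
$L{\left(H,V \right)} = 4 V^{2}$ ($L{\left(H,V \right)} = \left(2 V\right)^{2} = 4 V^{2}$)
$B = -32$ ($B = -4 + 7 \cdot 4 \left(-1\right) = -4 + 28 \left(-1\right) = -4 - 28 = -32$)
$M = -29$ ($M = -32 + 3 = -29$)
$L{\left(4,-1 \right)} \left(-2 + 7\right) - M = 4 \left(-1\right)^{2} \left(-2 + 7\right) - -29 = 4 \cdot 1 \cdot 5 + 29 = 4 \cdot 5 + 29 = 20 + 29 = 49$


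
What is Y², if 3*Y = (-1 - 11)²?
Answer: 2304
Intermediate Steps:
Y = 48 (Y = (-1 - 11)²/3 = (⅓)*(-12)² = (⅓)*144 = 48)
Y² = 48² = 2304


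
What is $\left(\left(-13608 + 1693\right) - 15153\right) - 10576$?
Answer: $-37644$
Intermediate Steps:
$\left(\left(-13608 + 1693\right) - 15153\right) - 10576 = \left(-11915 - 15153\right) - 10576 = -27068 - 10576 = -37644$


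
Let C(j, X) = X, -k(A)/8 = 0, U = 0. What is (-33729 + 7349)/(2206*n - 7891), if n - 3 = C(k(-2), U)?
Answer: 26380/1273 ≈ 20.723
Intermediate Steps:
k(A) = 0 (k(A) = -8*0 = 0)
n = 3 (n = 3 + 0 = 3)
(-33729 + 7349)/(2206*n - 7891) = (-33729 + 7349)/(2206*3 - 7891) = -26380/(6618 - 7891) = -26380/(-1273) = -26380*(-1/1273) = 26380/1273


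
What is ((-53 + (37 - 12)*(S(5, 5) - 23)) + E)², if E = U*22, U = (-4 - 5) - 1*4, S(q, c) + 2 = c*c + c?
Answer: 45796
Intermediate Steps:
S(q, c) = -2 + c + c² (S(q, c) = -2 + (c*c + c) = -2 + (c² + c) = -2 + (c + c²) = -2 + c + c²)
U = -13 (U = -9 - 4 = -13)
E = -286 (E = -13*22 = -286)
((-53 + (37 - 12)*(S(5, 5) - 23)) + E)² = ((-53 + (37 - 12)*((-2 + 5 + 5²) - 23)) - 286)² = ((-53 + 25*((-2 + 5 + 25) - 23)) - 286)² = ((-53 + 25*(28 - 23)) - 286)² = ((-53 + 25*5) - 286)² = ((-53 + 125) - 286)² = (72 - 286)² = (-214)² = 45796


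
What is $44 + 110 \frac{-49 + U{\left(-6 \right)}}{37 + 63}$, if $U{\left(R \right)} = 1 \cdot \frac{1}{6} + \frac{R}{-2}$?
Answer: $- \frac{77}{12} \approx -6.4167$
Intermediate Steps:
$U{\left(R \right)} = \frac{1}{6} - \frac{R}{2}$ ($U{\left(R \right)} = 1 \cdot \frac{1}{6} + R \left(- \frac{1}{2}\right) = \frac{1}{6} - \frac{R}{2}$)
$44 + 110 \frac{-49 + U{\left(-6 \right)}}{37 + 63} = 44 + 110 \frac{-49 + \left(\frac{1}{6} - -3\right)}{37 + 63} = 44 + 110 \frac{-49 + \left(\frac{1}{6} + 3\right)}{100} = 44 + 110 \left(-49 + \frac{19}{6}\right) \frac{1}{100} = 44 + 110 \left(\left(- \frac{275}{6}\right) \frac{1}{100}\right) = 44 + 110 \left(- \frac{11}{24}\right) = 44 - \frac{605}{12} = - \frac{77}{12}$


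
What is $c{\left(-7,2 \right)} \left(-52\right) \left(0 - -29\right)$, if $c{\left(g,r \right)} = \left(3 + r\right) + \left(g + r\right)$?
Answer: $0$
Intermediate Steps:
$c{\left(g,r \right)} = 3 + g + 2 r$
$c{\left(-7,2 \right)} \left(-52\right) \left(0 - -29\right) = \left(3 - 7 + 2 \cdot 2\right) \left(-52\right) \left(0 - -29\right) = \left(3 - 7 + 4\right) \left(-52\right) \left(0 + 29\right) = 0 \left(-52\right) 29 = 0 \cdot 29 = 0$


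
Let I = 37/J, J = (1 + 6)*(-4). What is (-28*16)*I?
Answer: 592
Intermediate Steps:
J = -28 (J = 7*(-4) = -28)
I = -37/28 (I = 37/(-28) = 37*(-1/28) = -37/28 ≈ -1.3214)
(-28*16)*I = -28*16*(-37/28) = -448*(-37/28) = 592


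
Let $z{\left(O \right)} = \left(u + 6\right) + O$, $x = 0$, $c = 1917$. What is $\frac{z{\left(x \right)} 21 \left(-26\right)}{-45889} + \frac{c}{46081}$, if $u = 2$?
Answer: $\frac{289251021}{2114611009} \approx 0.13679$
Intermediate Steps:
$z{\left(O \right)} = 8 + O$ ($z{\left(O \right)} = \left(2 + 6\right) + O = 8 + O$)
$\frac{z{\left(x \right)} 21 \left(-26\right)}{-45889} + \frac{c}{46081} = \frac{\left(8 + 0\right) 21 \left(-26\right)}{-45889} + \frac{1917}{46081} = 8 \cdot 21 \left(-26\right) \left(- \frac{1}{45889}\right) + 1917 \cdot \frac{1}{46081} = 168 \left(-26\right) \left(- \frac{1}{45889}\right) + \frac{1917}{46081} = \left(-4368\right) \left(- \frac{1}{45889}\right) + \frac{1917}{46081} = \frac{4368}{45889} + \frac{1917}{46081} = \frac{289251021}{2114611009}$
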